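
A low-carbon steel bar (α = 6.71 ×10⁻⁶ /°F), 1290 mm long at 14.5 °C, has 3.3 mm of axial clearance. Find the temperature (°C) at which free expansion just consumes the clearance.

226 °C

α = 6.71×10⁻⁶/°F × 9/5 = 12.1×10⁻⁶/K.
α·L₀·ΔT = 3.3 mm ⇒ ΔT = 3.3 / (12.1×10⁻⁶ × 1290.0) = 211.8 K.
T = 14.5 + 211.8 = 226.3 °C.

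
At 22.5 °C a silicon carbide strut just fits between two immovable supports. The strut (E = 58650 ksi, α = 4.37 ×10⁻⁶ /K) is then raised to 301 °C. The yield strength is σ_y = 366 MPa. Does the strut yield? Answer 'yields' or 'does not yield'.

E = 58650 ksi = 404.4 GPa.
ΔT = 278.5 K. Constrained thermal stress σ = E·α·ΔT = 404.4×10³ MPa × 4.37×10⁻⁶ × 278.5 = 492 MPa (compressive).
Compare to σ_y = 366 MPa: σ ≥ σ_y, so it yields.

yields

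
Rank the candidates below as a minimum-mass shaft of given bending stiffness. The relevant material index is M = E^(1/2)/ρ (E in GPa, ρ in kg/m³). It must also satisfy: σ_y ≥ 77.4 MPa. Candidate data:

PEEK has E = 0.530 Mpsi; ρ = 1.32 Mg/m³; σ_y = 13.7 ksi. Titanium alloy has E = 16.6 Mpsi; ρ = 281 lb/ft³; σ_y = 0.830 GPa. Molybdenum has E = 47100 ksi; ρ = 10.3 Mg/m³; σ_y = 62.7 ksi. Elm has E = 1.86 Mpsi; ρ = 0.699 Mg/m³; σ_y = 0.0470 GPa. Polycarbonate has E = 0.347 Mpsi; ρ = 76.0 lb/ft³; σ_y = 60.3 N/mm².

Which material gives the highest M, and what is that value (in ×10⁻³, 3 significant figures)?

titanium alloy, M = 2.38×10⁻³

Screen on constraints: σ_y ≥ 77.4 MPa. Survivors: PEEK, titanium alloy, molybdenum.
After converting to SI:
  PEEK: E = 3.654 GPa, ρ = 1320 kg/m³
  titanium alloy: E = 114.5 GPa, ρ = 4501 kg/m³
  molybdenum: E = 324.7 GPa, ρ = 10300 kg/m³
  titanium alloy: M = 2.38×10⁻³
  molybdenum: M = 1.75×10⁻³
  PEEK: M = 1.45×10⁻³
Titanium alloy has the largest M.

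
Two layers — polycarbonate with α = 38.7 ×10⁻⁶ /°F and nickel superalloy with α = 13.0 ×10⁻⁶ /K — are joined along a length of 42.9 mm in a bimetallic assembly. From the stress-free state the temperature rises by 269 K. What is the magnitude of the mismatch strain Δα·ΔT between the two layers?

polycarbonate: α = 38.7×10⁻⁶/°F × 9/5 = 69.7×10⁻⁶/K.
Δα = |69.7 − 13.0|×10⁻⁶/K = 56.7×10⁻⁶/K.
Mismatch strain = Δα·ΔT = 56.7×10⁻⁶ × 269.0 = 0.0152.

0.0152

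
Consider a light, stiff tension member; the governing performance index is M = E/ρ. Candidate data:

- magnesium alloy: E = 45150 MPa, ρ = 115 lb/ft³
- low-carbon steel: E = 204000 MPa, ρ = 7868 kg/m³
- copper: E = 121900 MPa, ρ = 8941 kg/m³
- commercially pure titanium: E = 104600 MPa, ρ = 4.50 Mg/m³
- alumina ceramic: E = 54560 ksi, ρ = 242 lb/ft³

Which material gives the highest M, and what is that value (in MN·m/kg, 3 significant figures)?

In SI units:
  magnesium alloy: E = 45.15 GPa, ρ = 1842 kg/m³
  low-carbon steel: E = 204.0 GPa, ρ = 7868 kg/m³
  copper: E = 121.9 GPa, ρ = 8941 kg/m³
  commercially pure titanium: E = 104.6 GPa, ρ = 4500 kg/m³
  alumina ceramic: E = 376.2 GPa, ρ = 3876 kg/m³
  alumina ceramic: M = 97.0 MN·m/kg
  low-carbon steel: M = 25.9 MN·m/kg
  magnesium alloy: M = 24.5 MN·m/kg
  commercially pure titanium: M = 23.2 MN·m/kg
  copper: M = 13.6 MN·m/kg
Highest index: alumina ceramic.

alumina ceramic, M = 97.0 MN·m/kg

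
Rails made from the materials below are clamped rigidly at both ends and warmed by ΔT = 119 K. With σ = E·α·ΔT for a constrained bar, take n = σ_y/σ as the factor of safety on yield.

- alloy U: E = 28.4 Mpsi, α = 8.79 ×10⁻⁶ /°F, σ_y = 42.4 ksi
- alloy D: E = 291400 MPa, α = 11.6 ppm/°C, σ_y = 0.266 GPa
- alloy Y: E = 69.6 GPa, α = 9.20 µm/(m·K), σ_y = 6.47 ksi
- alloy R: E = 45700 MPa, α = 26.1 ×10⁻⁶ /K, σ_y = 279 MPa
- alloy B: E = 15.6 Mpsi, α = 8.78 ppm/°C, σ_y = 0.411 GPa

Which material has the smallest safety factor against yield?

alloy Y

In consistent units (E in GPa, α in ×10⁻⁶/K, σ_y in MPa):
  alloy U: E = 195.8, α = 15.8, σ_y = 292.3 → σ = 369 MPa, n = 0.793
  alloy D: E = 291.4, α = 11.6, σ_y = 266.0 → σ = 402 MPa, n = 0.661
  alloy Y: E = 69.60, α = 9.20, σ_y = 44.61 → σ = 76.2 MPa, n = 0.585
  alloy R: E = 45.70, α = 26.1, σ_y = 279.0 → σ = 142 MPa, n = 1.97
  alloy B: E = 107.6, α = 8.78, σ_y = 411.0 → σ = 112 MPa, n = 3.66
The minimum is alloy Y at n = 0.585.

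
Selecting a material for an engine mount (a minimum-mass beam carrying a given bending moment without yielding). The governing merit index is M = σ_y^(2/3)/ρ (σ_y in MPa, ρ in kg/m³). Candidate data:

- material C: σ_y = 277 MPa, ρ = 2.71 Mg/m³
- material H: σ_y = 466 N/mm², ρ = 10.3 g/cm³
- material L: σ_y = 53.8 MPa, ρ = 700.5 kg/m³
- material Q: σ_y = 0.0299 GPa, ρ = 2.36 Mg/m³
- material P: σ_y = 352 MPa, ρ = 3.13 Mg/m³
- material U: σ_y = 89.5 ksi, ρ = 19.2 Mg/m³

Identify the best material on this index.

In SI units:
  material C: σ_y = 277.0 MPa, ρ = 2710 kg/m³
  material H: σ_y = 466.0 MPa, ρ = 10300 kg/m³
  material L: σ_y = 53.80 MPa, ρ = 700.5 kg/m³
  material Q: σ_y = 29.90 MPa, ρ = 2360 kg/m³
  material P: σ_y = 352.0 MPa, ρ = 3130 kg/m³
  material U: σ_y = 617.1 MPa, ρ = 19200 kg/m³
  material L: M = 20.3×10⁻³
  material P: M = 15.9×10⁻³
  material C: M = 15.7×10⁻³
  material H: M = 5.84×10⁻³
  material Q: M = 4.08×10⁻³
  material U: M = 3.78×10⁻³
Highest index: material L.

material L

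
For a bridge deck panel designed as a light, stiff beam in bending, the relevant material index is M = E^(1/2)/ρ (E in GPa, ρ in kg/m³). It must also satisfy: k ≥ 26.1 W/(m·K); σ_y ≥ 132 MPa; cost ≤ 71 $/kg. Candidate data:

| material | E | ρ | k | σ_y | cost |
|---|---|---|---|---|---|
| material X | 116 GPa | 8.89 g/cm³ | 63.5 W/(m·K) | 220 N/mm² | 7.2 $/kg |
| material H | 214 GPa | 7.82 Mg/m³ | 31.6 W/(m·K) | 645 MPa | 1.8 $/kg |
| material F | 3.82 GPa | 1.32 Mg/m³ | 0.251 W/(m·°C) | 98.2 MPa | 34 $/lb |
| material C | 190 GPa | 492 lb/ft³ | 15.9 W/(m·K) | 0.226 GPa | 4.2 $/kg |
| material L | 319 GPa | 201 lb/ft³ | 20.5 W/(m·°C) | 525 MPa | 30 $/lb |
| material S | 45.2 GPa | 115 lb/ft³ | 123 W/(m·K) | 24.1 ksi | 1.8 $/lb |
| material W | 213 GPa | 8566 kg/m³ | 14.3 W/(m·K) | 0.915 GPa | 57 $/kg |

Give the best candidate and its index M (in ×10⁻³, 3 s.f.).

material S, M = 3.65×10⁻³

Screen on constraints: k ≥ 26.1 W/(m·K); σ_y ≥ 132 MPa; cost ≤ 71 $/kg. Survivors: material X, material H, material S.
After converting to SI:
  material X: E = 116.0 GPa, ρ = 8890 kg/m³
  material H: E = 214.0 GPa, ρ = 7820 kg/m³
  material S: E = 45.20 GPa, ρ = 1842 kg/m³
  material S: M = 3.65×10⁻³
  material H: M = 1.87×10⁻³
  material X: M = 1.21×10⁻³
Highest index: material S.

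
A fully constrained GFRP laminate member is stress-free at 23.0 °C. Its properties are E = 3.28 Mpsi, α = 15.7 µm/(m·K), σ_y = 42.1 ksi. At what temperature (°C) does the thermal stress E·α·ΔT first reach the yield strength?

E = 3.28 Mpsi = 22.61 GPa.
σ_y = 42.1 ksi = 290.3 MPa.
E·α·ΔT = 290.3 MPa ⇒ ΔT = 290.3 / (22.61×10³ × 15.7×10⁻⁶) = 817.5 K.
T = 23.0 + 817.5 = 840.5 °C.

841 °C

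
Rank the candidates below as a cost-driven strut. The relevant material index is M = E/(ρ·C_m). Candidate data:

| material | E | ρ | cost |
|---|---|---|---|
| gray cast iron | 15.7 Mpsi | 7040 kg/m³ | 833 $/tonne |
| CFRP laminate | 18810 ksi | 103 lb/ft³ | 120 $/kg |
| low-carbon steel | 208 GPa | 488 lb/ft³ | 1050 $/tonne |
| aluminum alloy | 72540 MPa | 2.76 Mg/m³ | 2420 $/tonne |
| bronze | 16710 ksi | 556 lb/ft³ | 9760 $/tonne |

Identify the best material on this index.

low-carbon steel

Normalizing units and computing the index:
  gray cast iron: E = 108.2 GPa, ρ = 7040 kg/m³, cost = 0.8330 $/kg
  CFRP laminate: E = 129.7 GPa, ρ = 1650 kg/m³, cost = 120.0 $/kg
  low-carbon steel: E = 208.0 GPa, ρ = 7817 kg/m³, cost = 1.050 $/kg
  aluminum alloy: E = 72.54 GPa, ρ = 2760 kg/m³, cost = 2.420 $/kg
  bronze: E = 115.2 GPa, ρ = 8906 kg/m³, cost = 9.760 $/kg
  low-carbon steel: M = 25.3 MN·m per $
  gray cast iron: M = 18.5 MN·m per $
  aluminum alloy: M = 10.9 MN·m per $
  bronze: M = 1.33 MN·m per $
  CFRP laminate: M = 0.655 MN·m per $
Highest index: low-carbon steel.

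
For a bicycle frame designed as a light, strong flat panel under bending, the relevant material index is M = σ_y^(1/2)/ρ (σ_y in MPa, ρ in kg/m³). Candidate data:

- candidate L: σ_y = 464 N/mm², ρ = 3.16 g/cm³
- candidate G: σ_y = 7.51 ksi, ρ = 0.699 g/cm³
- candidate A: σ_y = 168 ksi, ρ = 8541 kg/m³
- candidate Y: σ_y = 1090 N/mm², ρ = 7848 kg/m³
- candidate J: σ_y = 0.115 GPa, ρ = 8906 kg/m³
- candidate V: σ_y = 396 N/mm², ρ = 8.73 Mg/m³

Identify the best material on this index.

candidate G

In SI units:
  candidate L: σ_y = 464.0 MPa, ρ = 3160 kg/m³
  candidate G: σ_y = 51.78 MPa, ρ = 699.0 kg/m³
  candidate A: σ_y = 1158 MPa, ρ = 8541 kg/m³
  candidate Y: σ_y = 1090 MPa, ρ = 7848 kg/m³
  candidate J: σ_y = 115.0 MPa, ρ = 8906 kg/m³
  candidate V: σ_y = 396.0 MPa, ρ = 8730 kg/m³
  candidate G: M = 10.3×10⁻³
  candidate L: M = 6.82×10⁻³
  candidate Y: M = 4.21×10⁻³
  candidate A: M = 3.98×10⁻³
  candidate V: M = 2.28×10⁻³
  candidate J: M = 1.20×10⁻³
Candidate G ranks first.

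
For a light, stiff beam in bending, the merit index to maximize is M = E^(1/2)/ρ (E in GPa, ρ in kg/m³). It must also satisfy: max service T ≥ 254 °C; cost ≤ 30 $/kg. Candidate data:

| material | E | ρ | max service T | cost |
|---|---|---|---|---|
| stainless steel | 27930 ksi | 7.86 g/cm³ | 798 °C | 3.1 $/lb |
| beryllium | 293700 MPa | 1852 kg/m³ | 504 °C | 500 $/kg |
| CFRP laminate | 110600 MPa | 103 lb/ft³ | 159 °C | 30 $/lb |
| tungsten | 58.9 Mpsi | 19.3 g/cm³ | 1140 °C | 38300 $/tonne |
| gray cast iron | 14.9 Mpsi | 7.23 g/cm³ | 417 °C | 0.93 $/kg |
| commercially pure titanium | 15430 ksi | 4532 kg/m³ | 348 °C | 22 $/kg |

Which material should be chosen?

commercially pure titanium

Screen on constraints: max service T ≥ 254 °C; cost ≤ 30 $/kg. Survivors: stainless steel, gray cast iron, commercially pure titanium.
In SI units:
  stainless steel: E = 192.6 GPa, ρ = 7860 kg/m³
  gray cast iron: E = 102.7 GPa, ρ = 7230 kg/m³
  commercially pure titanium: E = 106.4 GPa, ρ = 4532 kg/m³
  commercially pure titanium: M = 2.28×10⁻³
  stainless steel: M = 1.77×10⁻³
  gray cast iron: M = 1.40×10⁻³
Highest index: commercially pure titanium.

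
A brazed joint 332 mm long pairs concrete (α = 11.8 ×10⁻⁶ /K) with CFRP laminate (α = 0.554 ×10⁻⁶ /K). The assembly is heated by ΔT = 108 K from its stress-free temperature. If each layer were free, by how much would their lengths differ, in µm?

Δα = |11.8 − 0.554|×10⁻⁶/K = 11.2×10⁻⁶/K.
ΔL_mismatch = Δα·L·ΔT = 11.2×10⁻⁶ × 332.0 mm × 108.0 K = 403 µm.

403 µm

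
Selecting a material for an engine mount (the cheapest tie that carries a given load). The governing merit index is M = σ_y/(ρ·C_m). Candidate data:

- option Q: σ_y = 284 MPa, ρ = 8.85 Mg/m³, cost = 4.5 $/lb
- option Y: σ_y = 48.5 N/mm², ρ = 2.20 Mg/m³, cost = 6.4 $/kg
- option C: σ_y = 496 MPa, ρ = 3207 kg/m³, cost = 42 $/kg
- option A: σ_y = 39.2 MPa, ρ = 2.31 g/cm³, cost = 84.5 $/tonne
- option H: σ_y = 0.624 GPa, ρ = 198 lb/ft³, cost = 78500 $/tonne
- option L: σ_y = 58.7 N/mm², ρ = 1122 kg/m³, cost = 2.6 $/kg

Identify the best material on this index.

Convert each candidate to consistent units, then evaluate M:
  option Q: σ_y = 284.0 MPa, ρ = 8850 kg/m³, cost = 9.921 $/kg
  option Y: σ_y = 48.50 MPa, ρ = 2200 kg/m³, cost = 6.400 $/kg
  option C: σ_y = 496.0 MPa, ρ = 3207 kg/m³, cost = 42.00 $/kg
  option A: σ_y = 39.20 MPa, ρ = 2310 kg/m³, cost = 0.08450 $/kg
  option H: σ_y = 624.0 MPa, ρ = 3172 kg/m³, cost = 78.50 $/kg
  option L: σ_y = 58.70 MPa, ρ = 1122 kg/m³, cost = 2.600 $/kg
  option A: M = 201 kN·m per $
  option L: M = 20.1 kN·m per $
  option C: M = 3.68 kN·m per $
  option Y: M = 3.44 kN·m per $
  option Q: M = 3.23 kN·m per $
  option H: M = 2.51 kN·m per $
The maximum is for option A.

option A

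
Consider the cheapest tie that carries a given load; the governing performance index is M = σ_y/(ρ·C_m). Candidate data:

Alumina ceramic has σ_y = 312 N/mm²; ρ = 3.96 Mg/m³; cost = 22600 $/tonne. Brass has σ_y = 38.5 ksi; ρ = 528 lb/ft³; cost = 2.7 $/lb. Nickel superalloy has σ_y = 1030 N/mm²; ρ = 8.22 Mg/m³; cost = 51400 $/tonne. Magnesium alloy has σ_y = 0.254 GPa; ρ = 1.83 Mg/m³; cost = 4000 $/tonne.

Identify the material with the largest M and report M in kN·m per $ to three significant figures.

Convert each candidate to consistent units, then evaluate M:
  alumina ceramic: σ_y = 312.0 MPa, ρ = 3960 kg/m³, cost = 22.60 $/kg
  brass: σ_y = 265.4 MPa, ρ = 8458 kg/m³, cost = 5.952 $/kg
  nickel superalloy: σ_y = 1030 MPa, ρ = 8220 kg/m³, cost = 51.40 $/kg
  magnesium alloy: σ_y = 254.0 MPa, ρ = 1830 kg/m³, cost = 4.000 $/kg
  magnesium alloy: M = 34.7 kN·m per $
  brass: M = 5.27 kN·m per $
  alumina ceramic: M = 3.49 kN·m per $
  nickel superalloy: M = 2.44 kN·m per $
Magnesium alloy ranks first.

magnesium alloy, M = 34.7 kN·m per $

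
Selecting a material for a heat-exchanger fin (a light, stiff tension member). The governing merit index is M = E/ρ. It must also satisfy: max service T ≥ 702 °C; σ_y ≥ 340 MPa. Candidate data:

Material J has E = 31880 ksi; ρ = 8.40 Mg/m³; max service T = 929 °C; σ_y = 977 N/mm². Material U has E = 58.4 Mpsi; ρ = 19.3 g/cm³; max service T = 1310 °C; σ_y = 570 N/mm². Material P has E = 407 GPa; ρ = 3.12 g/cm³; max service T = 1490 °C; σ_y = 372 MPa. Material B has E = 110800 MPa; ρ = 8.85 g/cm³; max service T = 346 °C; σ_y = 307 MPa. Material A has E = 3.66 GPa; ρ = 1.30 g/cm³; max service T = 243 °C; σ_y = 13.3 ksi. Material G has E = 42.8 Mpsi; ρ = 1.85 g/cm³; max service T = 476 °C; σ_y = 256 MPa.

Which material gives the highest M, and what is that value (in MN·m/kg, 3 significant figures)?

Screen on constraints: max service T ≥ 702 °C; σ_y ≥ 340 MPa. Survivors: material J, material U, material P.
After converting to SI:
  material J: E = 219.8 GPa, ρ = 8400 kg/m³
  material U: E = 402.7 GPa, ρ = 19300 kg/m³
  material P: E = 407.0 GPa, ρ = 3120 kg/m³
  material P: M = 130 MN·m/kg
  material J: M = 26.2 MN·m/kg
  material U: M = 20.9 MN·m/kg
The maximum is for material P.

material P, M = 130 MN·m/kg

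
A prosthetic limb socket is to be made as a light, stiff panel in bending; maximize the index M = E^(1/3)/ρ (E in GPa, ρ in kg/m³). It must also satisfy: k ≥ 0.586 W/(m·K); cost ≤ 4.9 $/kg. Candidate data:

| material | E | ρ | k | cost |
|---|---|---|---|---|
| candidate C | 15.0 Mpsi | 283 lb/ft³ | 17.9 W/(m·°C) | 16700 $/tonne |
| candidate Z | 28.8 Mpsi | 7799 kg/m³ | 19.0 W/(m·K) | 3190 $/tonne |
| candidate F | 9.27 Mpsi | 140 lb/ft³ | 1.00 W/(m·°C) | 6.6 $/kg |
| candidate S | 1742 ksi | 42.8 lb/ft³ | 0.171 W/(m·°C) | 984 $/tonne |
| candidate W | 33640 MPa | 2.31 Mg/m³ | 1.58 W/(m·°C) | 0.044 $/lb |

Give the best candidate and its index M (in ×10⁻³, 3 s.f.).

Screen on constraints: k ≥ 0.586 W/(m·K); cost ≤ 4.9 $/kg. Survivors: candidate Z, candidate W.
Convert each candidate to consistent units, then evaluate M:
  candidate Z: E = 198.6 GPa, ρ = 7799 kg/m³
  candidate W: E = 33.64 GPa, ρ = 2310 kg/m³
  candidate W: M = 1.40×10⁻³
  candidate Z: M = 0.748×10⁻³
Candidate W ranks first.

candidate W, M = 1.40×10⁻³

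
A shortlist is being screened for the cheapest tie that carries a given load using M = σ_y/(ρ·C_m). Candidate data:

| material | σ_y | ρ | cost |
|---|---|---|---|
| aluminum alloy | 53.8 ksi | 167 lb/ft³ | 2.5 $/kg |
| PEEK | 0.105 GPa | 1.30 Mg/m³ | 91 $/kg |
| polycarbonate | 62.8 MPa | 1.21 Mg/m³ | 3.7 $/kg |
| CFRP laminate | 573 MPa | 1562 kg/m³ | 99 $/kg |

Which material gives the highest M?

aluminum alloy

Convert each candidate to consistent units, then evaluate M:
  aluminum alloy: σ_y = 370.9 MPa, ρ = 2675 kg/m³, cost = 2.500 $/kg
  PEEK: σ_y = 105.0 MPa, ρ = 1300 kg/m³, cost = 91.00 $/kg
  polycarbonate: σ_y = 62.80 MPa, ρ = 1210 kg/m³, cost = 3.700 $/kg
  CFRP laminate: σ_y = 573.0 MPa, ρ = 1562 kg/m³, cost = 99.00 $/kg
  aluminum alloy: M = 55.5 kN·m per $
  polycarbonate: M = 14.0 kN·m per $
  CFRP laminate: M = 3.71 kN·m per $
  PEEK: M = 0.888 kN·m per $
The maximum is for aluminum alloy.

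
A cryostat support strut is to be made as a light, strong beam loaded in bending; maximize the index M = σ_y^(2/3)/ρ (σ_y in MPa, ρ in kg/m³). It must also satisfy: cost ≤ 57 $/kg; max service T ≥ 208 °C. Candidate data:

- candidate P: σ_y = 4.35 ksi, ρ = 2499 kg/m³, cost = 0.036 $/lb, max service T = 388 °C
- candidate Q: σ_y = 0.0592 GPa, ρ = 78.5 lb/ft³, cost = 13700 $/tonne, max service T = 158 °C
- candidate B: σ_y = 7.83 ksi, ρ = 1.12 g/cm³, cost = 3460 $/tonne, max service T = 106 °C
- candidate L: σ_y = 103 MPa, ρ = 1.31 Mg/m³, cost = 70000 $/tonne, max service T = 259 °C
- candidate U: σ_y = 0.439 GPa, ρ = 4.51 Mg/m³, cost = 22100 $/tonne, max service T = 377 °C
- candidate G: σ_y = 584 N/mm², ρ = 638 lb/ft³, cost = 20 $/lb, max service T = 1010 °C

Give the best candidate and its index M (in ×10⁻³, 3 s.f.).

candidate U, M = 12.8×10⁻³

Screen on constraints: cost ≤ 57 $/kg; max service T ≥ 208 °C. Survivors: candidate P, candidate U, candidate G.
After converting to SI:
  candidate P: σ_y = 29.99 MPa, ρ = 2499 kg/m³
  candidate U: σ_y = 439.0 MPa, ρ = 4510 kg/m³
  candidate G: σ_y = 584.0 MPa, ρ = 10220 kg/m³
  candidate U: M = 12.8×10⁻³
  candidate G: M = 6.84×10⁻³
  candidate P: M = 3.86×10⁻³
The maximum is for candidate U.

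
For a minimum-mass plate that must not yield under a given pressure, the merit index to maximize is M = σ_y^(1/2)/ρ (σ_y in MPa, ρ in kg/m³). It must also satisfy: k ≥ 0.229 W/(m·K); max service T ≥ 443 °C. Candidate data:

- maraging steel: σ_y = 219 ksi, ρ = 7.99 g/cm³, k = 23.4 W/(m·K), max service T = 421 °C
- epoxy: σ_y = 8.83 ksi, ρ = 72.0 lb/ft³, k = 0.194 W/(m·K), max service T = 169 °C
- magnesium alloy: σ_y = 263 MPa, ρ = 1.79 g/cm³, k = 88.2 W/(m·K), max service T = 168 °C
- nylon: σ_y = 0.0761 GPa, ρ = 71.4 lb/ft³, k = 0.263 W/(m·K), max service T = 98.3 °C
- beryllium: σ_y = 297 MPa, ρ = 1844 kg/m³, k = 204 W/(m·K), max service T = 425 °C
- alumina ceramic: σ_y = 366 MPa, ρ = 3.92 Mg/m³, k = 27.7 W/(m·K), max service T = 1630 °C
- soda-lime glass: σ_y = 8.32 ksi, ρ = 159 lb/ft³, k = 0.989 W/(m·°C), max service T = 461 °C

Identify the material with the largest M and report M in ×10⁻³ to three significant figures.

Screen on constraints: k ≥ 0.229 W/(m·K); max service T ≥ 443 °C. Survivors: alumina ceramic, soda-lime glass.
Convert each candidate to consistent units, then evaluate M:
  alumina ceramic: σ_y = 366.0 MPa, ρ = 3920 kg/m³
  soda-lime glass: σ_y = 57.36 MPa, ρ = 2547 kg/m³
  alumina ceramic: M = 4.88×10⁻³
  soda-lime glass: M = 2.97×10⁻³
Alumina ceramic has the largest M.

alumina ceramic, M = 4.88×10⁻³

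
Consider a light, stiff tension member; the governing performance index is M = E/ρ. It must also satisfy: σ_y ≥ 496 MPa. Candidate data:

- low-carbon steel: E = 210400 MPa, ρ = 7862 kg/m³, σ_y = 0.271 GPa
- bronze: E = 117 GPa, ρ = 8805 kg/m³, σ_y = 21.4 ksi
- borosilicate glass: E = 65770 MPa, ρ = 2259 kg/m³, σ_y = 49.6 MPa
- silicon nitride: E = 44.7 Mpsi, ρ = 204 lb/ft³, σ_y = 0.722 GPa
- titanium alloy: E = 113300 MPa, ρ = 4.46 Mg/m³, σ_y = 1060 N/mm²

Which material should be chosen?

Screen on constraints: σ_y ≥ 496 MPa. Survivors: silicon nitride, titanium alloy.
Putting every candidate on a common basis:
  silicon nitride: E = 308.2 GPa, ρ = 3268 kg/m³
  titanium alloy: E = 113.3 GPa, ρ = 4460 kg/m³
  silicon nitride: M = 94.3 MN·m/kg
  titanium alloy: M = 25.4 MN·m/kg
Highest index: silicon nitride.

silicon nitride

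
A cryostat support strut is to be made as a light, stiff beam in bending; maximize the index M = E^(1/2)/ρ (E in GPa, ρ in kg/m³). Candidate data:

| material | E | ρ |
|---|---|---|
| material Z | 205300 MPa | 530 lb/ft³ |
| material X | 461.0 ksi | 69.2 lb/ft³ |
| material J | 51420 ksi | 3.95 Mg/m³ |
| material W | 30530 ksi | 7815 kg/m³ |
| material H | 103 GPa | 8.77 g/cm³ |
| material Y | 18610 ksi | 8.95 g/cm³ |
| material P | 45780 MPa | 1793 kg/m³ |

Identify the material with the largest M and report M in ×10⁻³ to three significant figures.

In SI units:
  material Z: E = 205.3 GPa, ρ = 8490 kg/m³
  material X: E = 3.178 GPa, ρ = 1108 kg/m³
  material J: E = 354.5 GPa, ρ = 3950 kg/m³
  material W: E = 210.5 GPa, ρ = 7815 kg/m³
  material H: E = 103.0 GPa, ρ = 8770 kg/m³
  material Y: E = 128.3 GPa, ρ = 8950 kg/m³
  material P: E = 45.78 GPa, ρ = 1793 kg/m³
  material J: M = 4.77×10⁻³
  material P: M = 3.77×10⁻³
  material W: M = 1.86×10⁻³
  material Z: M = 1.69×10⁻³
  material X: M = 1.61×10⁻³
  material Y: M = 1.27×10⁻³
  material H: M = 1.16×10⁻³
Material J has the largest M.

material J, M = 4.77×10⁻³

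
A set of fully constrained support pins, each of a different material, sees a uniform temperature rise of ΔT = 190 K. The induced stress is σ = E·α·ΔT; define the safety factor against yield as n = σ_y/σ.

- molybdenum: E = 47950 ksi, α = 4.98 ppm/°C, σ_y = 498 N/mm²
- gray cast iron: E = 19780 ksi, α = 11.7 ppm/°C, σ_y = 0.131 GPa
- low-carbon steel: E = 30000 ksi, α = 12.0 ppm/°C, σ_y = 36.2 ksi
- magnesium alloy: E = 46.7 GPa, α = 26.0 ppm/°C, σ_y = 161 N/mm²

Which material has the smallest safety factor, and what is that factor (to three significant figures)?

gray cast iron, n = 0.432

In consistent units (E in GPa, α in ×10⁻⁶/K, σ_y in MPa):
  molybdenum: E = 330.6, α = 4.98, σ_y = 498.0 → σ = 313 MPa, n = 1.59
  gray cast iron: E = 136.4, α = 11.7, σ_y = 131.0 → σ = 303 MPa, n = 0.432
  low-carbon steel: E = 206.8, α = 12.0, σ_y = 249.6 → σ = 472 MPa, n = 0.529
  magnesium alloy: E = 46.70, α = 26.0, σ_y = 161.0 → σ = 231 MPa, n = 0.698
The minimum is gray cast iron at n = 0.432.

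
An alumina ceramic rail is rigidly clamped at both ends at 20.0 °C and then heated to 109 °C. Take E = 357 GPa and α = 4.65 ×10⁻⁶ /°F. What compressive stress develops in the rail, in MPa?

266 MPa

α = 4.65×10⁻⁶/°F × 9/5 = 8.37×10⁻⁶/K.
ΔT = 89.00 K. Constrained thermal stress σ = E·α·ΔT = 357.0×10³ MPa × 8.37×10⁻⁶ × 89.00 = 266 MPa (compressive).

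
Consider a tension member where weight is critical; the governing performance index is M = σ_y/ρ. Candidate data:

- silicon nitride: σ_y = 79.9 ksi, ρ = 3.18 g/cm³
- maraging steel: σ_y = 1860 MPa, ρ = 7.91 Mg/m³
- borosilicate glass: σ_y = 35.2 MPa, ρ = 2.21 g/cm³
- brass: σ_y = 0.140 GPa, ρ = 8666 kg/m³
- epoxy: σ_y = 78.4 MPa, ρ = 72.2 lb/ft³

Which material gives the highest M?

Convert each candidate to consistent units, then evaluate M:
  silicon nitride: σ_y = 550.9 MPa, ρ = 3180 kg/m³
  maraging steel: σ_y = 1860 MPa, ρ = 7910 kg/m³
  borosilicate glass: σ_y = 35.20 MPa, ρ = 2210 kg/m³
  brass: σ_y = 140.0 MPa, ρ = 8666 kg/m³
  epoxy: σ_y = 78.40 MPa, ρ = 1157 kg/m³
  maraging steel: M = 235 kN·m/kg
  silicon nitride: M = 173 kN·m/kg
  epoxy: M = 67.8 kN·m/kg
  brass: M = 16.2 kN·m/kg
  borosilicate glass: M = 15.9 kN·m/kg
Highest index: maraging steel.

maraging steel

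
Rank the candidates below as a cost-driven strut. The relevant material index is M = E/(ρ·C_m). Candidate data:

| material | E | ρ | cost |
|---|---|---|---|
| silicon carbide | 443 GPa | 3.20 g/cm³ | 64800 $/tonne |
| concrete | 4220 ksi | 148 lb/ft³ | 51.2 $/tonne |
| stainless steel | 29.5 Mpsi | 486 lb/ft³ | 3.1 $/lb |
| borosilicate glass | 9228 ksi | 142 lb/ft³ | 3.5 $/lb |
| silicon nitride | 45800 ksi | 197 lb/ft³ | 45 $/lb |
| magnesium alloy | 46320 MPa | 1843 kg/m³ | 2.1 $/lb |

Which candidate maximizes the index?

concrete

Putting every candidate on a common basis:
  silicon carbide: E = 443.0 GPa, ρ = 3200 kg/m³, cost = 64.80 $/kg
  concrete: E = 29.10 GPa, ρ = 2371 kg/m³, cost = 0.05120 $/kg
  stainless steel: E = 203.4 GPa, ρ = 7785 kg/m³, cost = 6.834 $/kg
  borosilicate glass: E = 63.62 GPa, ρ = 2275 kg/m³, cost = 7.716 $/kg
  silicon nitride: E = 315.8 GPa, ρ = 3156 kg/m³, cost = 99.21 $/kg
  magnesium alloy: E = 46.32 GPa, ρ = 1843 kg/m³, cost = 4.630 $/kg
  concrete: M = 240 MN·m per $
  magnesium alloy: M = 5.43 MN·m per $
  stainless steel: M = 3.82 MN·m per $
  borosilicate glass: M = 3.63 MN·m per $
  silicon carbide: M = 2.14 MN·m per $
  silicon nitride: M = 1.01 MN·m per $
The maximum is for concrete.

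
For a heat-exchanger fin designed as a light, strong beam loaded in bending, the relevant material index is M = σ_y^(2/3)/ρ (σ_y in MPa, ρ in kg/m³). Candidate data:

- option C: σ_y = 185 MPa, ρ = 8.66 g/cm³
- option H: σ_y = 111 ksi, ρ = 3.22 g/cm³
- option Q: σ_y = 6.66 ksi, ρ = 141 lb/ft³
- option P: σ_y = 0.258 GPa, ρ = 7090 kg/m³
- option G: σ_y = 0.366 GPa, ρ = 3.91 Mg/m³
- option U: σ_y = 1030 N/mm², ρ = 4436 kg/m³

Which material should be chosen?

Putting every candidate on a common basis:
  option C: σ_y = 185.0 MPa, ρ = 8660 kg/m³
  option H: σ_y = 765.3 MPa, ρ = 3220 kg/m³
  option Q: σ_y = 45.92 MPa, ρ = 2259 kg/m³
  option P: σ_y = 258.0 MPa, ρ = 7090 kg/m³
  option G: σ_y = 366.0 MPa, ρ = 3910 kg/m³
  option U: σ_y = 1030 MPa, ρ = 4436 kg/m³
  option H: M = 26.0×10⁻³
  option U: M = 23.0×10⁻³
  option G: M = 13.1×10⁻³
  option P: M = 5.72×10⁻³
  option Q: M = 5.68×10⁻³
  option C: M = 3.75×10⁻³
Option H has the largest M.

option H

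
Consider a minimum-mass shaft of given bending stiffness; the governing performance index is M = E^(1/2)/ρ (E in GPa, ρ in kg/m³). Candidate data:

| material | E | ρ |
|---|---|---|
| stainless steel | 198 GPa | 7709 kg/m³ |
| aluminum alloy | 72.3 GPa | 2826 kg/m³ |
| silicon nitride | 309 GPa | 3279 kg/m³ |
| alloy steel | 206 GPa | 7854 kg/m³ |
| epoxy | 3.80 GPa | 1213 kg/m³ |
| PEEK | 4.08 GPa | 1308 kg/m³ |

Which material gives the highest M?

Per-candidate index values:
  silicon nitride: M = 5.36×10⁻³
  aluminum alloy: M = 3.01×10⁻³
  alloy steel: M = 1.83×10⁻³
  stainless steel: M = 1.83×10⁻³
  epoxy: M = 1.61×10⁻³
  PEEK: M = 1.54×10⁻³
Silicon nitride has the largest M.

silicon nitride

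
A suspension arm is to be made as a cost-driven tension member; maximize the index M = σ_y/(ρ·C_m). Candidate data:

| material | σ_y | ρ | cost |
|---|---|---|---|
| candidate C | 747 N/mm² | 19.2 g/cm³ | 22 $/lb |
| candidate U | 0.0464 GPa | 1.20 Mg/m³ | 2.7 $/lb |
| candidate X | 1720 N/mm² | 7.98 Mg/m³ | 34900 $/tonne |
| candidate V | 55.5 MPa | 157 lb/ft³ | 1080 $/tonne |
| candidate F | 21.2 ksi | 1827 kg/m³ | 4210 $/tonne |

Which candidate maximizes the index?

Putting every candidate on a common basis:
  candidate C: σ_y = 747.0 MPa, ρ = 19200 kg/m³, cost = 48.50 $/kg
  candidate U: σ_y = 46.40 MPa, ρ = 1200 kg/m³, cost = 5.952 $/kg
  candidate X: σ_y = 1720 MPa, ρ = 7980 kg/m³, cost = 34.90 $/kg
  candidate V: σ_y = 55.50 MPa, ρ = 2515 kg/m³, cost = 1.080 $/kg
  candidate F: σ_y = 146.2 MPa, ρ = 1827 kg/m³, cost = 4.210 $/kg
  candidate V: M = 20.4 kN·m per $
  candidate F: M = 19.0 kN·m per $
  candidate U: M = 6.50 kN·m per $
  candidate X: M = 6.18 kN·m per $
  candidate C: M = 0.802 kN·m per $
Candidate V has the largest M.

candidate V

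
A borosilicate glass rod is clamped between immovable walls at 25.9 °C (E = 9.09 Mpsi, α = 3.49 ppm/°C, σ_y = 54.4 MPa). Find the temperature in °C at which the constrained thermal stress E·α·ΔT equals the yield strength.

E = 9.09 Mpsi = 62.67 GPa.
E·α·ΔT = 54.40 MPa ⇒ ΔT = 54.40 / (62.67×10³ × 3.49×10⁻⁶) = 248.7 K.
T = 25.9 + 248.7 = 274.6 °C.

275 °C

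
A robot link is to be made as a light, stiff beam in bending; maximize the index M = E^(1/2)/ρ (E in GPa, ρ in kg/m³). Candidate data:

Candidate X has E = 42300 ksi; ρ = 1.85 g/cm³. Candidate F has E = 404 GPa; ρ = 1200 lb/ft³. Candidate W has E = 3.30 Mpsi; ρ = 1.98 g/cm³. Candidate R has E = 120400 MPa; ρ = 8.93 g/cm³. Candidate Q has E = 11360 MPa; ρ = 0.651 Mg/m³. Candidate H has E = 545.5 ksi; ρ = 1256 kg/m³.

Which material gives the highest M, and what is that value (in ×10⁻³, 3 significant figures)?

candidate X, M = 9.23×10⁻³

In SI units:
  candidate X: E = 291.6 GPa, ρ = 1850 kg/m³
  candidate F: E = 404.0 GPa, ρ = 19220 kg/m³
  candidate W: E = 22.75 GPa, ρ = 1980 kg/m³
  candidate R: E = 120.4 GPa, ρ = 8930 kg/m³
  candidate Q: E = 11.36 GPa, ρ = 651.0 kg/m³
  candidate H: E = 3.761 GPa, ρ = 1256 kg/m³
  candidate X: M = 9.23×10⁻³
  candidate Q: M = 5.18×10⁻³
  candidate W: M = 2.41×10⁻³
  candidate H: M = 1.54×10⁻³
  candidate R: M = 1.23×10⁻³
  candidate F: M = 1.05×10⁻³
Candidate X has the largest M.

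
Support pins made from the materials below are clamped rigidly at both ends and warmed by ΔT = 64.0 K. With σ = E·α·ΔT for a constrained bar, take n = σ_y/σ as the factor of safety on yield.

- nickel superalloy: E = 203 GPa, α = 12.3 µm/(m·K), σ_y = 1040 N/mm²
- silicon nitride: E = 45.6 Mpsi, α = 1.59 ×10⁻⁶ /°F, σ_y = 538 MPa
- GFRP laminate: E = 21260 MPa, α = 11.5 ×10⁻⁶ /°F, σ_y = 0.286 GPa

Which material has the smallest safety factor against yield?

nickel superalloy

In consistent units (E in GPa, α in ×10⁻⁶/K, σ_y in MPa):
  nickel superalloy: E = 203.0, α = 12.3, σ_y = 1040 → σ = 160 MPa, n = 6.51
  silicon nitride: E = 314.4, α = 2.86, σ_y = 538.0 → σ = 57.6 MPa, n = 9.34
  GFRP laminate: E = 21.26, α = 20.7, σ_y = 286.0 → σ = 28.2 MPa, n = 10.2
The minimum is nickel superalloy at n = 6.51.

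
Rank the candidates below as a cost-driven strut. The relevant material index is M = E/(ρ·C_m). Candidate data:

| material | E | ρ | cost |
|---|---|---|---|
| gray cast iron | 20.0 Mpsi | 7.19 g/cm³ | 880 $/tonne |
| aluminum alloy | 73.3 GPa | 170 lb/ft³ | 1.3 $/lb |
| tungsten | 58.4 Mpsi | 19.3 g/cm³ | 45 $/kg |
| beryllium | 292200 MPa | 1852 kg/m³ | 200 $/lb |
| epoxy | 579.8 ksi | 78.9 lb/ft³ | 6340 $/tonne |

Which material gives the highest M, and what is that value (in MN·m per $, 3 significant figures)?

Putting every candidate on a common basis:
  gray cast iron: E = 137.9 GPa, ρ = 7190 kg/m³, cost = 0.8800 $/kg
  aluminum alloy: E = 73.30 GPa, ρ = 2723 kg/m³, cost = 2.866 $/kg
  tungsten: E = 402.7 GPa, ρ = 19300 kg/m³, cost = 45.00 $/kg
  beryllium: E = 292.2 GPa, ρ = 1852 kg/m³, cost = 440.9 $/kg
  epoxy: E = 3.998 GPa, ρ = 1264 kg/m³, cost = 6.340 $/kg
  gray cast iron: M = 21.8 MN·m per $
  aluminum alloy: M = 9.39 MN·m per $
  epoxy: M = 0.499 MN·m per $
  tungsten: M = 0.464 MN·m per $
  beryllium: M = 0.358 MN·m per $
Highest index: gray cast iron.

gray cast iron, M = 21.8 MN·m per $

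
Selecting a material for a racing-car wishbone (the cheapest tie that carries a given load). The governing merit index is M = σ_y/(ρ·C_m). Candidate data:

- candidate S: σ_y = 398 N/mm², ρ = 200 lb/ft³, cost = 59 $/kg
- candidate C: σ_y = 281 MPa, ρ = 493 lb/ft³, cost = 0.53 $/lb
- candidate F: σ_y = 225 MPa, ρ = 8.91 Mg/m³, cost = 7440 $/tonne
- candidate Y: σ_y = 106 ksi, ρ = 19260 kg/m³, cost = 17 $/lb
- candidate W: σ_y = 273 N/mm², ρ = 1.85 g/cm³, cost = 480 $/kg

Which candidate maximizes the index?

After converting to SI:
  candidate S: σ_y = 398.0 MPa, ρ = 3204 kg/m³, cost = 59.00 $/kg
  candidate C: σ_y = 281.0 MPa, ρ = 7897 kg/m³, cost = 1.168 $/kg
  candidate F: σ_y = 225.0 MPa, ρ = 8910 kg/m³, cost = 7.440 $/kg
  candidate Y: σ_y = 730.8 MPa, ρ = 19260 kg/m³, cost = 37.48 $/kg
  candidate W: σ_y = 273.0 MPa, ρ = 1850 kg/m³, cost = 480.0 $/kg
  candidate C: M = 30.5 kN·m per $
  candidate F: M = 3.39 kN·m per $
  candidate S: M = 2.11 kN·m per $
  candidate Y: M = 1.01 kN·m per $
  candidate W: M = 0.307 kN·m per $
Candidate C ranks first.

candidate C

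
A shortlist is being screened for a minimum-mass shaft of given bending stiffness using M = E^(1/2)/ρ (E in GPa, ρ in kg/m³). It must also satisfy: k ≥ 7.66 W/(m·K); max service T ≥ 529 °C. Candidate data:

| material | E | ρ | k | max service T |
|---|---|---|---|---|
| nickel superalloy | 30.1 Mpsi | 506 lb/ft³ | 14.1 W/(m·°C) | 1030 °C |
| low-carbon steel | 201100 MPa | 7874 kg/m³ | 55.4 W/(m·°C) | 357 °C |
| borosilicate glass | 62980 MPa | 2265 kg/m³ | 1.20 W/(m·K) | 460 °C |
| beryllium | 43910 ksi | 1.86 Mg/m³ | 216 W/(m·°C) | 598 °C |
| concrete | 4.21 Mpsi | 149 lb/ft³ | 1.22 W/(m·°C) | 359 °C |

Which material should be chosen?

Screen on constraints: k ≥ 7.66 W/(m·K); max service T ≥ 529 °C. Survivors: nickel superalloy, beryllium.
Normalizing units and computing the index:
  nickel superalloy: E = 207.5 GPa, ρ = 8105 kg/m³
  beryllium: E = 302.7 GPa, ρ = 1860 kg/m³
  beryllium: M = 9.35×10⁻³
  nickel superalloy: M = 1.78×10⁻³
The maximum is for beryllium.

beryllium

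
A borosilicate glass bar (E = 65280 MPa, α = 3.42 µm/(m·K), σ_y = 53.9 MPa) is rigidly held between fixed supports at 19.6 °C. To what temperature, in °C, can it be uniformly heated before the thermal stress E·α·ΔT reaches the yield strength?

E = 65280 MPa = 65.28 GPa.
E·α·ΔT = 53.90 MPa ⇒ ΔT = 53.90 / (65.28×10³ × 3.42×10⁻⁶) = 241.4 K.
T = 19.6 + 241.4 = 261.0 °C.

261 °C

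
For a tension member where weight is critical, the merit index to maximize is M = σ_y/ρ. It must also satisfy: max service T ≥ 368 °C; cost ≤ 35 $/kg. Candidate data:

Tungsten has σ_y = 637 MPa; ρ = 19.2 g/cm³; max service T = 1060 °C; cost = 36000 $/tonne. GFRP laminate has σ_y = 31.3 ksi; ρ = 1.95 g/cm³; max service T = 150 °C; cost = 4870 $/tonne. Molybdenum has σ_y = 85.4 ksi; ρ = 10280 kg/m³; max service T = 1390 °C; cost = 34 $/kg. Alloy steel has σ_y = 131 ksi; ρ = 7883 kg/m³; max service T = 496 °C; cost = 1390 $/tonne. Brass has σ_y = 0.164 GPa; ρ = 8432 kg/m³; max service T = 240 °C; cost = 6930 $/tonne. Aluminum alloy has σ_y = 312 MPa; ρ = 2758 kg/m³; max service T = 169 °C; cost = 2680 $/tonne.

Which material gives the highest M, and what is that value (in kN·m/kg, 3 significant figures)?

Screen on constraints: max service T ≥ 368 °C; cost ≤ 35 $/kg. Survivors: molybdenum, alloy steel.
Convert each candidate to consistent units, then evaluate M:
  molybdenum: σ_y = 588.8 MPa, ρ = 10280 kg/m³
  alloy steel: σ_y = 903.2 MPa, ρ = 7883 kg/m³
  alloy steel: M = 115 kN·m/kg
  molybdenum: M = 57.3 kN·m/kg
Alloy steel has the largest M.

alloy steel, M = 115 kN·m/kg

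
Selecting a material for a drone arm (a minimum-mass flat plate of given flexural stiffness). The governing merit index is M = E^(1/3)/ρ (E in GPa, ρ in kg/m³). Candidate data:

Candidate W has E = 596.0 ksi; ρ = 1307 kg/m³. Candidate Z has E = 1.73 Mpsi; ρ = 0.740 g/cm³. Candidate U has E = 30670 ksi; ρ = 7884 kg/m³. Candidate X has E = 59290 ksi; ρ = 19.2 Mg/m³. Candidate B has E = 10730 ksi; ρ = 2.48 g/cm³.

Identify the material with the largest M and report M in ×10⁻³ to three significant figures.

candidate Z, M = 3.09×10⁻³

In SI units:
  candidate W: E = 4.109 GPa, ρ = 1307 kg/m³
  candidate Z: E = 11.93 GPa, ρ = 740.0 kg/m³
  candidate U: E = 211.5 GPa, ρ = 7884 kg/m³
  candidate X: E = 408.8 GPa, ρ = 19200 kg/m³
  candidate B: E = 73.98 GPa, ρ = 2480 kg/m³
  candidate Z: M = 3.09×10⁻³
  candidate B: M = 1.69×10⁻³
  candidate W: M = 1.23×10⁻³
  candidate U: M = 0.756×10⁻³
  candidate X: M = 0.387×10⁻³
Candidate Z ranks first.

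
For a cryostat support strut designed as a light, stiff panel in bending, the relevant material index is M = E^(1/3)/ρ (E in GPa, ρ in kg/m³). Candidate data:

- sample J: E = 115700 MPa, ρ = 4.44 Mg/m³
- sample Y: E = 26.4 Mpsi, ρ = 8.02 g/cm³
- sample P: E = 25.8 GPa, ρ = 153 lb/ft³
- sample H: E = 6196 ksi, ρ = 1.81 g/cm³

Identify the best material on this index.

Normalizing units and computing the index:
  sample J: E = 115.7 GPa, ρ = 4440 kg/m³
  sample Y: E = 182.0 GPa, ρ = 8020 kg/m³
  sample P: E = 25.80 GPa, ρ = 2451 kg/m³
  sample H: E = 42.72 GPa, ρ = 1810 kg/m³
  sample H: M = 1.93×10⁻³
  sample P: M = 1.21×10⁻³
  sample J: M = 1.10×10⁻³
  sample Y: M = 0.707×10⁻³
Highest index: sample H.

sample H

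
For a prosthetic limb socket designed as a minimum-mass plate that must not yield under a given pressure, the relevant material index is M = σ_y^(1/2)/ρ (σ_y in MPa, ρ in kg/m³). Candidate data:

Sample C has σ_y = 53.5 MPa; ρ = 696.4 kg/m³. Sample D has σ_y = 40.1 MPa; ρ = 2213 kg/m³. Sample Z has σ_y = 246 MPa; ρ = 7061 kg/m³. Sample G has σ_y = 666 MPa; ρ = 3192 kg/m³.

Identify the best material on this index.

sample C

Computing M directly (units already consistent):
  sample C: M = 10.5×10⁻³
  sample G: M = 8.08×10⁻³
  sample D: M = 2.86×10⁻³
  sample Z: M = 2.22×10⁻³
The maximum is for sample C.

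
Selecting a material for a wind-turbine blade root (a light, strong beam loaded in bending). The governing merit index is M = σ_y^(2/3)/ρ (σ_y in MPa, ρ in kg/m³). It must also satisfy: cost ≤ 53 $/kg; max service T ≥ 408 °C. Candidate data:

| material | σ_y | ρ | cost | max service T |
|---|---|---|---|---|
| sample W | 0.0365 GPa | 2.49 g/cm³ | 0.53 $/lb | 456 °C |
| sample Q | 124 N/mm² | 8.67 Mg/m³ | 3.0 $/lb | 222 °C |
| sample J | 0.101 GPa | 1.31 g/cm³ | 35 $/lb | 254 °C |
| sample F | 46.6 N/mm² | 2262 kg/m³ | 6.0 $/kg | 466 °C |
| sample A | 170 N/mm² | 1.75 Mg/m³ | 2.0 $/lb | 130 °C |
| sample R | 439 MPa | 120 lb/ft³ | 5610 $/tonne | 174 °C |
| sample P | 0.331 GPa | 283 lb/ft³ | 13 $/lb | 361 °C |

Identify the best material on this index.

Screen on constraints: cost ≤ 53 $/kg; max service T ≥ 408 °C. Survivors: sample W, sample F.
After converting to SI:
  sample W: σ_y = 36.50 MPa, ρ = 2490 kg/m³
  sample F: σ_y = 46.60 MPa, ρ = 2262 kg/m³
  sample F: M = 5.72×10⁻³
  sample W: M = 4.42×10⁻³
Sample F has the largest M.

sample F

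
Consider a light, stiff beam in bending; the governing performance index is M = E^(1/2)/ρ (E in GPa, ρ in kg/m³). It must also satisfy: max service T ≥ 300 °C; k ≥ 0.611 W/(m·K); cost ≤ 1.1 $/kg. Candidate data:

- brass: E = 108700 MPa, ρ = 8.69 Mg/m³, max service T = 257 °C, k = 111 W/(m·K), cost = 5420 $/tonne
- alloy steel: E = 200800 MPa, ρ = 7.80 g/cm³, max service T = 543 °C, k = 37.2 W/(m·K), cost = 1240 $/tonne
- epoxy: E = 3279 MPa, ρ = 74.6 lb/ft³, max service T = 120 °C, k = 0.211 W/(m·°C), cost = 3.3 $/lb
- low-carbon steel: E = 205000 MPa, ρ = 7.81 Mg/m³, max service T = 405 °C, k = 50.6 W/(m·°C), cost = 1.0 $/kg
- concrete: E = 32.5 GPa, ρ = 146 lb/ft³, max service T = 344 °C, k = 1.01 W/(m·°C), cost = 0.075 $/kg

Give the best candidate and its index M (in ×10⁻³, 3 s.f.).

Screen on constraints: max service T ≥ 300 °C; k ≥ 0.611 W/(m·K); cost ≤ 1.1 $/kg. Survivors: low-carbon steel, concrete.
Putting every candidate on a common basis:
  low-carbon steel: E = 205.0 GPa, ρ = 7810 kg/m³
  concrete: E = 32.50 GPa, ρ = 2339 kg/m³
  concrete: M = 2.44×10⁻³
  low-carbon steel: M = 1.83×10⁻³
Concrete has the largest M.

concrete, M = 2.44×10⁻³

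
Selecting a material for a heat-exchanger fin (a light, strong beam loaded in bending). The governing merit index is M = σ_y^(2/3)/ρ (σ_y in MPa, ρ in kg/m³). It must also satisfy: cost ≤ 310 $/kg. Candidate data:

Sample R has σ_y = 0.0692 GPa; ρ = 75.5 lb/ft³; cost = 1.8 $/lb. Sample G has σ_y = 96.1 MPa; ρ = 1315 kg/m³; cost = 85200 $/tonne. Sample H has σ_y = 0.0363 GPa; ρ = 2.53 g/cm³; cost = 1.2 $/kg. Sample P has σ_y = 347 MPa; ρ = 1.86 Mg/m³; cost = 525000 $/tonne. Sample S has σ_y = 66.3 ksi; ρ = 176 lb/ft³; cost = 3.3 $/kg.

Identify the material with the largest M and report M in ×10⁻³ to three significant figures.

sample S, M = 21.0×10⁻³

Screen on constraints: cost ≤ 310 $/kg. Survivors: sample R, sample G, sample H, sample S.
Convert each candidate to consistent units, then evaluate M:
  sample R: σ_y = 69.20 MPa, ρ = 1209 kg/m³
  sample G: σ_y = 96.10 MPa, ρ = 1315 kg/m³
  sample H: σ_y = 36.30 MPa, ρ = 2530 kg/m³
  sample S: σ_y = 457.1 MPa, ρ = 2819 kg/m³
  sample S: M = 21.0×10⁻³
  sample G: M = 16.0×10⁻³
  sample R: M = 13.9×10⁻³
  sample H: M = 4.33×10⁻³
Sample S ranks first.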